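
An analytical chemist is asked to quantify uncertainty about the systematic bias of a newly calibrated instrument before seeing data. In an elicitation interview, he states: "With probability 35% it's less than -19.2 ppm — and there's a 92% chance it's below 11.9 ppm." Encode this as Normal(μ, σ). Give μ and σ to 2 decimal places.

μ = -12.51, σ = 17.37

The p-quantile of Normal(μ,σ) is μ + z_p·σ, with z_{0.35} = -0.3853 and z_{0.92} = 1.405.
Eliminate σ: μ = (z₂·x₁ − z₁·x₂)/(z₂ − z₁) = (1.405·-19.2 − (-0.3853)·11.9)/1.79 = -12.51.
Then σ = (x₂ − x₁)/(z₂ − z₁) = (11.9 − -19.2)/1.79 = 17.37.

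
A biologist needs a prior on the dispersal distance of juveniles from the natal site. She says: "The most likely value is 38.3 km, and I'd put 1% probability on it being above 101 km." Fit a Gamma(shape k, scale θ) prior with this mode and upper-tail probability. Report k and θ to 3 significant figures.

k ≈ 5.93, θ ≈ 7.76

Gamma(k,θ) with k>1 has mode (k−1)θ, so θ = 38.3/(k−1).
Need P(X < 101) = 0.99 with θ tied to k this way. Start at k = 2, θ = 38.3: P(X<101) ≈ 0.740.
Too low — raise k to concentrate. Iterating converges to k ≈ 5.93.
Then θ = 38.3/(5.93−1) ≈ 7.76.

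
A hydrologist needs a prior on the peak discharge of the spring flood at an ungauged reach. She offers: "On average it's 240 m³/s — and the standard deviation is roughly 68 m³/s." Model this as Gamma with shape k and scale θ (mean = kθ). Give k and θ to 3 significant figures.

For Gamma(k, scale θ): mean = kθ, variance = kθ², so CV = 1/√k.
CV = SD/mean = 68/240 = 0.2833, hence k = 1/CV² = 12.5.
Then θ = mean/k = 240/12.5 = 19.3.

k ≈ 12.5, θ ≈ 19.3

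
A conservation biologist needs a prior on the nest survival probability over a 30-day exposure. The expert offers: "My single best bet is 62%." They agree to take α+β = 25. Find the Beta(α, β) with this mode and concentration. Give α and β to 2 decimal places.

α = 15.26, β = 9.74

For α,β > 1 the Beta mode is (α−1)/(α+β−2). With α+β = 25, the mode is (α−1)/23.
Set (α−1)/23 = 0.62 → α = 1 + 0.62·23 = 15.26.
β = 25 − α = 9.74.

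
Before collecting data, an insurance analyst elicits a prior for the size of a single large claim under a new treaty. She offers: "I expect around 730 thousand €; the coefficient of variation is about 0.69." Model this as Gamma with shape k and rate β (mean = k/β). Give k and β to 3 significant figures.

For Gamma(k, rate β): mean = k/β, variance = k/β², so CV = 1/√k.
CV = 0.69, hence k = 1/CV² = 2.1.
Then β = k/mean = 2.1/730 = 0.00288.

k ≈ 2.1, β ≈ 0.00288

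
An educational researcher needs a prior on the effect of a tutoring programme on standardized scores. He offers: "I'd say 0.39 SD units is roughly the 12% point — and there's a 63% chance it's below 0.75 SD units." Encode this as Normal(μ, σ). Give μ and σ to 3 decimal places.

The p-quantile of Normal(μ,σ) is μ + z_p·σ, with z_{0.12} = -1.175 and z_{0.63} = 0.3319.
Eliminate σ: μ = (z₂·x₁ − z₁·x₂)/(z₂ − z₁) = (0.3319·0.39 − (-1.175)·0.75)/1.507 = 0.671.
Then σ = (x₂ − x₁)/(z₂ − z₁) = (0.75 − 0.39)/1.507 = 0.239.

μ = 0.671, σ = 0.239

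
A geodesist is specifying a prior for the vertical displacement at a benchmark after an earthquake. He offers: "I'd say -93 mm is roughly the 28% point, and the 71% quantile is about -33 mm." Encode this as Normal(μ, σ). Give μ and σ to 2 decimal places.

μ = -62.22, σ = 52.81

The p-quantile of Normal(μ,σ) is μ + z_p·σ, with z_{0.28} = -0.5828 and z_{0.71} = 0.5534.
Eliminate σ: μ = (z₂·x₁ − z₁·x₂)/(z₂ − z₁) = (0.5534·-93 − (-0.5828)·-33)/1.136 = -62.22.
Then σ = (x₂ − x₁)/(z₂ − z₁) = (-33 − -93)/1.136 = 52.81.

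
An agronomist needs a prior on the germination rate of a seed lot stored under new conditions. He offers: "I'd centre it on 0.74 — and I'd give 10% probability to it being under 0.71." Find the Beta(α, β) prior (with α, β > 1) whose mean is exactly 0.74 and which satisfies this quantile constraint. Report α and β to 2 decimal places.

α ≈ 264.39, β ≈ 92.89

With mean 0.74 fixed, write α = 0.74s, β = 0.26s where s = α+β.
Need P(θ < 0.71) = 0.1 under Beta(0.74s, 0.26s). Normal approximation: (q−m)/√(m(1−m)/s) ≈ z_{0.1} = -1.28, so s ≈ 0.74·0.26·(-1.28)²/(0.71−0.74)² = 351.1.
At s = 351.1: P(θ<0.71) ≈ 0.102. Adjusting to match 0.1 gives s ≈ 357.28.
So α = 0.74·357.28 ≈ 264.39, β = 0.26·357.28 ≈ 92.89.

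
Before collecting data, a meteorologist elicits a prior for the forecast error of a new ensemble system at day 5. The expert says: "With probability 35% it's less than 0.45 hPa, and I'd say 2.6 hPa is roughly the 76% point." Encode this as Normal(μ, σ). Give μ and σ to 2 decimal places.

μ = 1.21, σ = 1.97

For Normal(μ,σ), the p-quantile is μ + z_p·σ. Here z_{0.35} = -0.3853, z_{0.76} = 0.7063.
So 0.45 = μ − 0.3853σ and 2.6 = μ + 0.7063σ.
Subtracting: σ = (2.6 − 0.45)/(0.7063 − (-0.3853)) = 1.97.
Then μ = 0.45 − (-0.3853)·1.97 = 1.21.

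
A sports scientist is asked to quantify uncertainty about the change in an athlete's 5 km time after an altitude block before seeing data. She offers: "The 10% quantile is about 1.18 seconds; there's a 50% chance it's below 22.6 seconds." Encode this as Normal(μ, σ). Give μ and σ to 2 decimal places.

The p-quantile of Normal(μ,σ) is μ + z_p·σ, with z_{0.1} = -1.282 and z_{0.5} = 0.
Eliminate σ: μ = (z₂·x₁ − z₁·x₂)/(z₂ − z₁) = (0·1.18 − (-1.282)·22.6)/1.282 = 22.60.
Then σ = (x₂ − x₁)/(z₂ − z₁) = (22.6 − 1.18)/1.282 = 16.71.

μ = 22.60, σ = 16.71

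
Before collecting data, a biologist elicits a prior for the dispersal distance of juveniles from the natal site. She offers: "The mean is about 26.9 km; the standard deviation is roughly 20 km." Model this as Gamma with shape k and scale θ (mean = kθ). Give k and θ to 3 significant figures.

For Gamma(k, scale θ): mean = kθ, variance = kθ², so CV = 1/√k.
CV = SD/mean = 20/26.9 = 0.7435, hence k = 1/CV² = 1.81.
Then θ = mean/k = 26.9/1.81 = 14.9.

k ≈ 1.81, θ ≈ 14.9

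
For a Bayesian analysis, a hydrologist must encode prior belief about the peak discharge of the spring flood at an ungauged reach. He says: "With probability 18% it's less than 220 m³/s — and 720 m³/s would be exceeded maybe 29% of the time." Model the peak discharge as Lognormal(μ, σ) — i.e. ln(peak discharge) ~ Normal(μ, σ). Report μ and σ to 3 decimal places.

If T ~ Lognormal(μ,σ) then ln T ~ Normal(μ,σ), so the p-quantile of ln T is μ + z_p·σ.
ln(220) = 5.394 and ln(720) = 6.579; z_{0.18} = -0.9154, z_{0.71} = 0.5534.
σ = (6.579 − 5.394)/(0.5534 − (-0.9154)) = 0.807.
μ = 5.394 − (-0.9154)·0.807 = 6.133.

μ ≈ 6.133, σ ≈ 0.807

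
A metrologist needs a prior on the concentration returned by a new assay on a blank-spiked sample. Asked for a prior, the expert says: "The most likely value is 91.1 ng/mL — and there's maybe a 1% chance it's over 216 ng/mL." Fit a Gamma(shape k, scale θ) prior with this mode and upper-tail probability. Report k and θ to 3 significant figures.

Gamma(k,θ) with k>1 has mode (k−1)θ, so θ = 91.1/(k−1).
Need P(X < 216) = 0.99 with θ tied to k this way. Start at k = 2, θ = 91.1: P(X<216) ≈ 0.685.
Too low — raise k to concentrate. Iterating converges to k ≈ 7.37.
Then θ = 91.1/(7.37−1) ≈ 14.3.

k ≈ 7.37, θ ≈ 14.3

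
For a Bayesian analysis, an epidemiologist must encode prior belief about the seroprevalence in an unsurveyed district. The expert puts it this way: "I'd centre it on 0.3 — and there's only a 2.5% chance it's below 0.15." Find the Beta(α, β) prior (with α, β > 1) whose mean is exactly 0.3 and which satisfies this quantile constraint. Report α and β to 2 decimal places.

α ≈ 8.61, β ≈ 20.08

With mean 0.3 fixed, write α = 0.3s, β = 0.7s where s = α+β.
Need P(θ < 0.15) = 0.025 under Beta(0.3s, 0.7s). Normal approximation: (q−m)/√(m(1−m)/s) ≈ z_{0.025} = -1.96, so s ≈ 0.3·0.7·(-1.96)²/(0.15−0.3)² = 35.9.
At s = 35.9: P(θ<0.15) ≈ 0.014. Adjusting to match 0.025 gives s ≈ 28.69.
So α = 0.3·28.69 ≈ 8.61, β = 0.7·28.69 ≈ 20.08.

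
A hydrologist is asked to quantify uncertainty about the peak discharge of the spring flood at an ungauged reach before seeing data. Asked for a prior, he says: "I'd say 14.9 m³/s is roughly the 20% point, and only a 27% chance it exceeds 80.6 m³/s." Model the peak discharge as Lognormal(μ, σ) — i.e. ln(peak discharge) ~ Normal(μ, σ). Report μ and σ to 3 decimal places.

If T ~ Lognormal(μ,σ) then ln T ~ Normal(μ,σ), so the p-quantile of ln T is μ + z_p·σ.
ln(14.9) = 2.701 and ln(80.6) = 4.389; z_{0.2} = -0.8416, z_{0.73} = 0.6128.
σ = (4.389 − 2.701)/(0.6128 − (-0.8416)) = 1.161.
μ = 2.701 − (-0.8416)·1.161 = 3.678.

μ ≈ 3.678, σ ≈ 1.161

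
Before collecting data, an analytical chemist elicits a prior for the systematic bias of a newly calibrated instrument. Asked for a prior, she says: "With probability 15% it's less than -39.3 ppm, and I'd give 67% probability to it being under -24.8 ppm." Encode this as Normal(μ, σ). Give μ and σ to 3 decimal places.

The p-quantile of Normal(μ,σ) is μ + z_p·σ, with z_{0.15} = -1.036 and z_{0.67} = 0.4399.
Eliminate σ: μ = (z₂·x₁ − z₁·x₂)/(z₂ − z₁) = (0.4399·-39.3 − (-1.036)·-24.8)/1.476 = -29.121.
Then σ = (x₂ − x₁)/(z₂ − z₁) = (-24.8 − -39.3)/1.476 = 9.822.

μ = -29.121, σ = 9.822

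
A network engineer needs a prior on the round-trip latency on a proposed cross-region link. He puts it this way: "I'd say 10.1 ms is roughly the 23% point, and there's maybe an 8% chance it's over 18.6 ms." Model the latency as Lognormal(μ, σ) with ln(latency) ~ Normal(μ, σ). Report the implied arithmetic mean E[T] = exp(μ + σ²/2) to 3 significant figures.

E[T] ≈ 13 ms

If T ~ Lognormal(μ,σ) then ln T ~ Normal(μ,σ), so the p-quantile of ln T is μ + z_p·σ.
ln(10.1) = 2.313 and ln(18.6) = 2.923; z_{0.23} = -0.7388, z_{0.92} = 1.405.
σ = (2.923 − 2.313)/(1.405 − (-0.7388)) = 0.285.
μ = 2.313 − (-0.7388)·0.285 = 2.523.
E[T] = exp(μ + σ²/2) = exp(2.523 + 0.0406) = 13 ms.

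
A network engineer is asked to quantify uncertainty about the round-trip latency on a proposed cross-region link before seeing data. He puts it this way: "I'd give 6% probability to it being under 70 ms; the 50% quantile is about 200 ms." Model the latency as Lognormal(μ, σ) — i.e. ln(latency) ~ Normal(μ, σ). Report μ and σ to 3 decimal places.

μ ≈ 5.298, σ ≈ 0.675

If T ~ Lognormal(μ,σ) then ln T ~ Normal(μ,σ), so the p-quantile of ln T is μ + z_p·σ.
ln(70) = 4.248 and ln(200) = 5.298; z_{0.06} = -1.555, z_{0.5} = 0.
σ = (5.298 − 4.248)/(0 − (-1.555)) = 0.675.
μ = 4.248 − (-1.555)·0.675 = 5.298.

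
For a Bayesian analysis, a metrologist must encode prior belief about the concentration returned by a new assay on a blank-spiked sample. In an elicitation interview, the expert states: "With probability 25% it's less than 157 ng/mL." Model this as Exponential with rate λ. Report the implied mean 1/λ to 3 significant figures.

mean ≈ 546 ng/mL

P(T < 157.0) = 1 − e^(−λ·157.0) = 0.25, so λ = −ln(1−0.25)/157.0 = −ln(0.75)/157.0 = 0.00183.
Mean = 1/λ = 546 ng/mL.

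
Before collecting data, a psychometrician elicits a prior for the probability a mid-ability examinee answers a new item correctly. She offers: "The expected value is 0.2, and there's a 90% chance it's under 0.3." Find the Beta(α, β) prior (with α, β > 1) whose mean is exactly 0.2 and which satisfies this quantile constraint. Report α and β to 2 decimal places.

With mean 0.2 fixed, write α = 0.2s, β = 0.8s where s = α+β.
Need P(θ < 0.3) = 0.9 under Beta(0.2s, 0.8s). Normal approximation: (q−m)/√(m(1−m)/s) ≈ z_{0.9} = 1.28, so s ≈ 0.2·0.8·(1.28)²/(0.3−0.2)² = 26.3.
At s = 26.3: P(θ<0.3) ≈ 0.894. Adjusting to match 0.9 gives s ≈ 27.97.
So α = 0.2·27.97 ≈ 5.59, β = 0.8·27.97 ≈ 22.38.

α ≈ 5.59, β ≈ 22.38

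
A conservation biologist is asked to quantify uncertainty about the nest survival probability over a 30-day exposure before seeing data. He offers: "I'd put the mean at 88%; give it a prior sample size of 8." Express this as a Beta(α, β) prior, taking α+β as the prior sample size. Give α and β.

Under the effective-sample-size interpretation, Beta(α, β) has prior mean α/(α+β) and prior sample size α+β.
So α+β = 8 and α/(α+β) = 0.88, giving α = 0.88·8 = 7.04 and β = 8 − 7.04 = 0.96.

α = 7.04, β = 0.96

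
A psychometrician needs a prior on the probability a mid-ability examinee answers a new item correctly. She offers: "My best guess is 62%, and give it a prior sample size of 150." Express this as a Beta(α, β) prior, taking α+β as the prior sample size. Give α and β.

α = 93, β = 57

Under the effective-sample-size interpretation, Beta(α, β) has prior mean α/(α+β) and prior sample size α+β.
So α+β = 150 and α/(α+β) = 0.62, giving α = 0.62·150 = 93 and β = 150 − 93 = 57.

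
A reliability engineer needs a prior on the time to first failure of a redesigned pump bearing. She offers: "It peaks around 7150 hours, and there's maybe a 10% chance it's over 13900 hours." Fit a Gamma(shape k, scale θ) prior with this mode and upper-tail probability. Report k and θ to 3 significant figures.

k ≈ 5.33, θ ≈ 1650

Gamma(k,θ) with k>1 has mode (k−1)θ, so θ = 7150/(k−1).
Need P(X < 13900) = 0.9 with θ tied to k this way. Start at k = 2, θ = 7150: P(X<13900) ≈ 0.579.
Too low — raise k to concentrate. Iterating converges to k ≈ 5.33.
Then θ = 7150/(5.33−1) ≈ 1650.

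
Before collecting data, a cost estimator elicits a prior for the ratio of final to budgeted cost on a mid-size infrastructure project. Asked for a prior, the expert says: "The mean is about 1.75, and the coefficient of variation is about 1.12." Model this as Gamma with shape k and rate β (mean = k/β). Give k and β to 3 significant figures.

k ≈ 0.797, β ≈ 0.456

For Gamma(k, rate β): mean = k/β, variance = k/β², so CV = 1/√k.
CV = 1.12, hence k = 1/CV² = 0.797.
Then β = k/mean = 0.797/1.75 = 0.456.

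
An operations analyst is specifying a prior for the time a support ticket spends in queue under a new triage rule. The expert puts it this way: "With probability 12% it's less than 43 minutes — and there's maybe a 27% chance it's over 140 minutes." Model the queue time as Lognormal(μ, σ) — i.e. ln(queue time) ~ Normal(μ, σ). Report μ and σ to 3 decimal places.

If T ~ Lognormal(μ,σ) then ln T ~ Normal(μ,σ), so the p-quantile of ln T is μ + z_p·σ.
ln(43) = 3.761 and ln(140) = 4.942; z_{0.12} = -1.175, z_{0.73} = 0.6128.
σ = (4.942 − 3.761)/(0.6128 − (-1.175)) = 0.660.
μ = 3.761 − (-1.175)·0.660 = 4.537.

μ ≈ 4.537, σ ≈ 0.660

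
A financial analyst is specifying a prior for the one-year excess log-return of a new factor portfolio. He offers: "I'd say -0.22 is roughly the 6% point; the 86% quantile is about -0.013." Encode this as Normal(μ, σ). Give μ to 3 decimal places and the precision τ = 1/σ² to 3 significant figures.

The p-quantile of Normal(μ,σ) is μ + z_p·σ, with z_{0.06} = -1.555 and z_{0.86} = 1.08.
Eliminate σ: μ = (z₂·x₁ − z₁·x₂)/(z₂ − z₁) = (1.08·-0.22 − (-1.555)·-0.013)/2.635 = -0.098.
Then σ = (x₂ − x₁)/(z₂ − z₁) = (-0.013 − -0.22)/2.635 = 0.079.
Precision τ = 1/σ² = 1/0.07856² = 162.

μ = -0.098, τ = 162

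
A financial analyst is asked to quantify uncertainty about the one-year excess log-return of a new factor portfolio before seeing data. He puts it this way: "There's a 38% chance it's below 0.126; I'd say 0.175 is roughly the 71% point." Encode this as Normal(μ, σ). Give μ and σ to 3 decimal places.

For Normal(μ,σ), the p-quantile is μ + z_p·σ. Here z_{0.38} = -0.3055, z_{0.71} = 0.5534.
So 0.126 = μ − 0.3055σ and 0.175 = μ + 0.5534σ.
Subtracting: σ = (0.175 − 0.126)/(0.5534 − (-0.3055)) = 0.057.
Then μ = 0.126 − (-0.3055)·0.057 = 0.143.

μ = 0.143, σ = 0.057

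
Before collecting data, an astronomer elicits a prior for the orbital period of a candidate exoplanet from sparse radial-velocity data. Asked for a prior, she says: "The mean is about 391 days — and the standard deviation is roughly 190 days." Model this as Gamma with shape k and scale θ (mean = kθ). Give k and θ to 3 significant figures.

k ≈ 4.23, θ ≈ 92.3

For Gamma(k, scale θ): mean = kθ, variance = kθ², so CV = 1/√k.
CV = SD/mean = 190/391 = 0.4859, hence k = 1/CV² = 4.23.
Then θ = mean/k = 391/4.23 = 92.3.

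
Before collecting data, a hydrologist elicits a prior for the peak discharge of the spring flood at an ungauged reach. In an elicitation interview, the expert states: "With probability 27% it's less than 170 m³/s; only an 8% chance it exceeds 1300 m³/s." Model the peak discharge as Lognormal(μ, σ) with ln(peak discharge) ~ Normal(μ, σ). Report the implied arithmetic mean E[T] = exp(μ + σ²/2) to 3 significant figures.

If T ~ Lognormal(μ,σ) then ln T ~ Normal(μ,σ), so the p-quantile of ln T is μ + z_p·σ.
ln(170) = 5.136 and ln(1300) = 7.17; z_{0.27} = -0.6128, z_{0.92} = 1.405.
σ = (7.17 − 5.136)/(1.405 − (-0.6128)) = 1.008.
μ = 5.136 − (-0.6128)·1.008 = 5.754.
E[T] = exp(μ + σ²/2) = exp(5.754 + 0.5082) = 524 m³/s.

E[T] ≈ 524 m³/s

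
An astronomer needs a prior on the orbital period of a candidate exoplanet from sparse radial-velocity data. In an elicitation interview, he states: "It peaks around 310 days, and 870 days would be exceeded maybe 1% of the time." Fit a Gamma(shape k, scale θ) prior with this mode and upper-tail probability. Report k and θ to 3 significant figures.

k ≈ 5.29, θ ≈ 72.2

Gamma(k,θ) with k>1 has mode (k−1)θ, so θ = 310/(k−1).
Need P(X < 870) = 0.99 with θ tied to k this way. Start at k = 2, θ = 310: P(X<870) ≈ 0.770.
Too low — raise k to concentrate. Iterating converges to k ≈ 5.29.
Then θ = 310/(5.29−1) ≈ 72.2.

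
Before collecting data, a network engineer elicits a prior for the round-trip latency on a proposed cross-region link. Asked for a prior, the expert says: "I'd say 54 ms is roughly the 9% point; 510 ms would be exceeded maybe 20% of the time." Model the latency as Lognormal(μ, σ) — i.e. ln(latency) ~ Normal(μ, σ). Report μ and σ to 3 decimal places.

If T ~ Lognormal(μ,σ) then ln T ~ Normal(μ,σ), so the p-quantile of ln T is μ + z_p·σ.
ln(54) = 3.989 and ln(510) = 6.234; z_{0.09} = -1.341, z_{0.8} = 0.8416.
σ = (6.234 − 3.989)/(0.8416 − (-1.341)) = 1.029.
μ = 3.989 − (-1.341)·1.029 = 5.368.

μ ≈ 5.368, σ ≈ 1.029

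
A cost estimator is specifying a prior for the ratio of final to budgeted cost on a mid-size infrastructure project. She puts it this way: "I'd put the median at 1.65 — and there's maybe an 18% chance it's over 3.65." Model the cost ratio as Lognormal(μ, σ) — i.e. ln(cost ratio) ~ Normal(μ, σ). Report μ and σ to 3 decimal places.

μ ≈ 0.501, σ ≈ 0.867

If T ~ Lognormal(μ,σ) then ln T ~ Normal(μ,σ), so the p-quantile of ln T is μ + z_p·σ.
ln(1.65) = 0.5008 and ln(3.65) = 1.295; z_{0.5} = 0, z_{0.82} = 0.9154.
σ = (1.295 − 0.5008)/(0.9154 − (0)) = 0.867.
μ = 0.5008 − (0)·0.867 = 0.501.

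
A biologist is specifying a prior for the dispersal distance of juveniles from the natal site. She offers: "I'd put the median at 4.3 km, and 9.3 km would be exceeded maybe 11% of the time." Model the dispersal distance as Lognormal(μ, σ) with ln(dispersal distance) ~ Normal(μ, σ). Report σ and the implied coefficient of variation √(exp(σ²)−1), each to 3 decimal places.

σ ≈ 0.629, CV ≈ 0.697

If T ~ Lognormal(μ,σ) then ln T ~ Normal(μ,σ), so the p-quantile of ln T is μ + z_p·σ.
ln(4.3) = 1.459 and ln(9.3) = 2.23; z_{0.5} = 0, z_{0.89} = 1.227.
σ = (2.23 − 1.459)/(1.227 − (0)) = 0.629.
μ = 1.459 − (0)·0.629 = 1.459.
CV = √(exp(σ²)−1) = √(exp(0.3956)−1) = 0.697.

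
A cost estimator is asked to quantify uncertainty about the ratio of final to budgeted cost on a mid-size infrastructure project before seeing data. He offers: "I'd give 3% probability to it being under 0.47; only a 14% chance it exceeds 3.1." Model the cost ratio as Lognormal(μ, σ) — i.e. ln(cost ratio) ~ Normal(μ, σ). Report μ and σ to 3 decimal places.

μ ≈ 0.443, σ ≈ 0.637

If T ~ Lognormal(μ,σ) then ln T ~ Normal(μ,σ), so the p-quantile of ln T is μ + z_p·σ.
ln(0.47) = -0.755 and ln(3.1) = 1.131; z_{0.03} = -1.881, z_{0.86} = 1.08.
σ = (1.131 − -0.755)/(1.08 − (-1.881)) = 0.637.
μ = -0.755 − (-1.881)·0.637 = 0.443.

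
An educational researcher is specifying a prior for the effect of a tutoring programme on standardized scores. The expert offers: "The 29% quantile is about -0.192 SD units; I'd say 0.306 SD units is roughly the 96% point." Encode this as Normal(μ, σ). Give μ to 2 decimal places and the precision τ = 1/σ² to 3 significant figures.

The p-quantile of Normal(μ,σ) is μ + z_p·σ, with z_{0.29} = -0.5534 and z_{0.96} = 1.751.
Eliminate σ: μ = (z₂·x₁ − z₁·x₂)/(z₂ − z₁) = (1.751·-0.192 − (-0.5534)·0.306)/2.304 = -0.07.
Then σ = (x₂ − x₁)/(z₂ − z₁) = (0.306 − -0.192)/2.304 = 0.22.
Precision τ = 1/σ² = 1/0.2161² = 21.4.

μ = -0.07, τ = 21.4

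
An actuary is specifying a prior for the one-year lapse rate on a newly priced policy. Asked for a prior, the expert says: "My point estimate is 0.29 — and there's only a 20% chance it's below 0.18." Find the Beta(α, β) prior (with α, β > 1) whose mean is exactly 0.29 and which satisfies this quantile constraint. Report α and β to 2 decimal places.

α ≈ 3.63, β ≈ 8.88

With mean 0.29 fixed, write α = 0.29s, β = 0.71s where s = α+β.
Need P(θ < 0.18) = 0.2 under Beta(0.29s, 0.71s). Normal approximation: (q−m)/√(m(1−m)/s) ≈ z_{0.2} = -0.842, so s ≈ 0.29·0.71·(-0.842)²/(0.18−0.29)² = 12.1.
At s = 12.1: P(θ<0.18) ≈ 0.206. Adjusting to match 0.2 gives s ≈ 12.51.
So α = 0.29·12.51 ≈ 3.63, β = 0.71·12.51 ≈ 8.88.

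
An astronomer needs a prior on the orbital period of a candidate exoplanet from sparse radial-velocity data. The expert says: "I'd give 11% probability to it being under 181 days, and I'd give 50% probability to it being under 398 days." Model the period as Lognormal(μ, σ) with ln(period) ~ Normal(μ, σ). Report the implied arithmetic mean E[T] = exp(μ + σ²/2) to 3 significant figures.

E[T] ≈ 489 days

If T ~ Lognormal(μ,σ) then ln T ~ Normal(μ,σ), so the p-quantile of ln T is μ + z_p·σ.
ln(181) = 5.198 and ln(398) = 5.986; z_{0.11} = -1.227, z_{0.5} = 0.
σ = (5.986 − 5.198)/(0 − (-1.227)) = 0.642.
μ = 5.198 − (-1.227)·0.642 = 5.986.
E[T] = exp(μ + σ²/2) = exp(5.986 + 0.2064) = 489 days.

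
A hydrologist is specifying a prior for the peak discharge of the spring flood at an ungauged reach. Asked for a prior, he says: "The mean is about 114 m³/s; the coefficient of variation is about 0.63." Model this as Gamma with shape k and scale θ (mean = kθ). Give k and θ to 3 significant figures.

k ≈ 2.52, θ ≈ 45.2

For Gamma(k, scale θ): mean = kθ, variance = kθ², so CV = 1/√k.
CV = 0.63, hence k = 1/CV² = 2.52.
Then θ = mean/k = 114/2.52 = 45.2.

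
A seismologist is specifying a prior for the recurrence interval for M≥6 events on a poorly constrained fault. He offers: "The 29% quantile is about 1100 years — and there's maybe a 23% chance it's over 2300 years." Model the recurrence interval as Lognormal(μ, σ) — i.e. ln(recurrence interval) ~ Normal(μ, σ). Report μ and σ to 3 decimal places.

If T ~ Lognormal(μ,σ) then ln T ~ Normal(μ,σ), so the p-quantile of ln T is μ + z_p·σ.
ln(1100) = 7.003 and ln(2300) = 7.741; z_{0.29} = -0.5534, z_{0.77} = 0.7388.
σ = (7.741 − 7.003)/(0.7388 − (-0.5534)) = 0.571.
μ = 7.003 − (-0.5534)·0.571 = 7.319.

μ ≈ 7.319, σ ≈ 0.571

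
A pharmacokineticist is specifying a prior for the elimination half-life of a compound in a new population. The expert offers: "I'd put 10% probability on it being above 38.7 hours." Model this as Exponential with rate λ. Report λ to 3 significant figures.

λ ≈ 0.0595

P(T > 38.7) = e^(−λ·38.7) = 0.1, so λ = −ln(0.1)/38.7 = 0.0595.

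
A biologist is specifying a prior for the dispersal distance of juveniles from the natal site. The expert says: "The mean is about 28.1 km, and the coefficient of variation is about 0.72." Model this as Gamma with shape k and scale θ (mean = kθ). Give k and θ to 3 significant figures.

For Gamma(k, scale θ): mean = kθ, variance = kθ², so CV = 1/√k.
CV = 0.72, hence k = 1/CV² = 1.93.
Then θ = mean/k = 28.1/1.93 = 14.6.

k ≈ 1.93, θ ≈ 14.6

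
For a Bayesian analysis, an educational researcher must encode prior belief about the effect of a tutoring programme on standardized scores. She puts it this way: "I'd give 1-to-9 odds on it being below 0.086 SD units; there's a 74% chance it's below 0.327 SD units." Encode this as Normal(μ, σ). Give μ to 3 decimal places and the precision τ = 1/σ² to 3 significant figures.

μ = 0.246, τ = 63.8

The p-quantile of Normal(μ,σ) is μ + z_p·σ, with z_{0.1} = -1.282 and z_{0.74} = 0.6433.
Eliminate σ: μ = (z₂·x₁ − z₁·x₂)/(z₂ − z₁) = (0.6433·0.086 − (-1.282)·0.327)/1.925 = 0.246.
Then σ = (x₂ − x₁)/(z₂ − z₁) = (0.327 − 0.086)/1.925 = 0.125.
Precision τ = 1/σ² = 1/0.1252² = 63.8.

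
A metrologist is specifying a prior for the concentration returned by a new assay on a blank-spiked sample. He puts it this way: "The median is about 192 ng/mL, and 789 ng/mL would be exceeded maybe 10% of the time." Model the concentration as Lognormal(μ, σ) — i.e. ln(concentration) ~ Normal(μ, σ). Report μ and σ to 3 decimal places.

If T ~ Lognormal(μ,σ) then ln T ~ Normal(μ,σ), so the p-quantile of ln T is μ + z_p·σ.
ln(192) = 5.257 and ln(789) = 6.671; z_{0.5} = 0, z_{0.9} = 1.282.
σ = (6.671 − 5.257)/(1.282 − (0)) = 1.103.
μ = 5.257 − (0)·1.103 = 5.257.

μ ≈ 5.257, σ ≈ 1.103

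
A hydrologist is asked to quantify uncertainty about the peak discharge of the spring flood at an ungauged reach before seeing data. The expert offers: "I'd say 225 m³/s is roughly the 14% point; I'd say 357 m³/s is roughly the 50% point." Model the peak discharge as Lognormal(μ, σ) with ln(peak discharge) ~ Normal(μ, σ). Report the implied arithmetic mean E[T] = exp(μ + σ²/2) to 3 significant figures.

E[T] ≈ 391 m³/s

If T ~ Lognormal(μ,σ) then ln T ~ Normal(μ,σ), so the p-quantile of ln T is μ + z_p·σ.
ln(225) = 5.416 and ln(357) = 5.878; z_{0.14} = -1.08, z_{0.5} = 0.
σ = (5.878 − 5.416)/(0 − (-1.08)) = 0.427.
μ = 5.416 − (-1.08)·0.427 = 5.878.
E[T] = exp(μ + σ²/2) = exp(5.878 + 0.0913) = 391 m³/s.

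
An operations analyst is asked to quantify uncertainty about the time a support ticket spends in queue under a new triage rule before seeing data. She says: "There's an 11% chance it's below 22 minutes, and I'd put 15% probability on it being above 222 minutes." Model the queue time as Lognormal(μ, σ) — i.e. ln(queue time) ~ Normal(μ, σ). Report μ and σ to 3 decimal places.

If T ~ Lognormal(μ,σ) then ln T ~ Normal(μ,σ), so the p-quantile of ln T is μ + z_p·σ.
ln(22) = 3.091 and ln(222) = 5.403; z_{0.11} = -1.227, z_{0.85} = 1.036.
σ = (5.403 − 3.091)/(1.036 − (-1.227)) = 1.022.
μ = 3.091 − (-1.227)·1.022 = 4.344.

μ ≈ 4.344, σ ≈ 1.022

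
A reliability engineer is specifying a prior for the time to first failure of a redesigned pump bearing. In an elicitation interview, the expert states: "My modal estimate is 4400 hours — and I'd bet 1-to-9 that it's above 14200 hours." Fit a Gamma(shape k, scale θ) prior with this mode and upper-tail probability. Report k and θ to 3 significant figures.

k ≈ 2.38, θ ≈ 3200

Gamma(k,θ) with k>1 has mode (k−1)θ, so θ = 4400/(k−1).
Need P(X < 14200) = 0.9 with θ tied to k this way. Start at k = 2, θ = 4400: P(X<14200) ≈ 0.832.
Too low — raise k to concentrate. Iterating converges to k ≈ 2.38.
Then θ = 4400/(2.38−1) ≈ 3200.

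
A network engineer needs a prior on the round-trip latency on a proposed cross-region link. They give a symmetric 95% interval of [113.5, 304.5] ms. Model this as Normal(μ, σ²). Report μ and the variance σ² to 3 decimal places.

A symmetric 95% interval runs μ ± z·σ with z = 1.96.
Half-width = 95.5, so σ = 95.5/1.96 = 48.7254 and σ² = 2374.163.
μ is the interval midpoint, 209.000.

μ = 209.000, σ² = 2374.163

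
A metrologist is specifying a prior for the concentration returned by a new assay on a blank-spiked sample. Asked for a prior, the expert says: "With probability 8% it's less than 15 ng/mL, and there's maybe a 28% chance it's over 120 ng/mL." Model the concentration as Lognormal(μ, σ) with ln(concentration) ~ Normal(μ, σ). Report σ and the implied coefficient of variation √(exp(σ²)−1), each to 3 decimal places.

σ ≈ 1.046, CV ≈ 1.410

If T ~ Lognormal(μ,σ) then ln T ~ Normal(μ,σ), so the p-quantile of ln T is μ + z_p·σ.
ln(15) = 2.708 and ln(120) = 4.787; z_{0.08} = -1.405, z_{0.72} = 0.5828.
σ = (4.787 − 2.708)/(0.5828 − (-1.405)) = 1.046.
μ = 2.708 − (-1.405)·1.046 = 4.178.
CV = √(exp(σ²)−1) = √(exp(1.0942)−1) = 1.410.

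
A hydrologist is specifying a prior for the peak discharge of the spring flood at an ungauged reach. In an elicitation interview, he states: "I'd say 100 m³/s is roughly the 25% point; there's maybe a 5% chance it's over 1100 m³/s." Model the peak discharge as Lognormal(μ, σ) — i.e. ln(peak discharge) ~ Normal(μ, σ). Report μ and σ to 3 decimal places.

If T ~ Lognormal(μ,σ) then ln T ~ Normal(μ,σ), so the p-quantile of ln T is μ + z_p·σ.
ln(100) = 4.605 and ln(1100) = 7.003; z_{0.25} = -0.6745, z_{0.95} = 1.645.
σ = (7.003 − 4.605)/(1.645 − (-0.6745)) = 1.034.
μ = 4.605 − (-0.6745)·1.034 = 5.303.

μ ≈ 5.303, σ ≈ 1.034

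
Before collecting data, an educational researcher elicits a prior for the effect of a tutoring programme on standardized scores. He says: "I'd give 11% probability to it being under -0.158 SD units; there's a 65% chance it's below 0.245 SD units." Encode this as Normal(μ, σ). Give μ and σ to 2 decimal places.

The p-quantile of Normal(μ,σ) is μ + z_p·σ, with z_{0.11} = -1.227 and z_{0.65} = 0.3853.
Eliminate σ: μ = (z₂·x₁ − z₁·x₂)/(z₂ − z₁) = (0.3853·-0.158 − (-1.227)·0.245)/1.612 = 0.15.
Then σ = (x₂ − x₁)/(z₂ − z₁) = (0.245 − -0.158)/1.612 = 0.25.

μ = 0.15, σ = 0.25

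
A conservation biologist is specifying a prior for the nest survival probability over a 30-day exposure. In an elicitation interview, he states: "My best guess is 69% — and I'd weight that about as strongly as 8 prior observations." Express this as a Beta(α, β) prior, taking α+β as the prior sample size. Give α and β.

Under the effective-sample-size interpretation, Beta(α, β) has prior mean α/(α+β) and prior sample size α+β.
So α+β = 8 and α/(α+β) = 0.69, giving α = 0.69·8 = 5.52 and β = 8 − 5.52 = 2.48.

α = 5.52, β = 2.48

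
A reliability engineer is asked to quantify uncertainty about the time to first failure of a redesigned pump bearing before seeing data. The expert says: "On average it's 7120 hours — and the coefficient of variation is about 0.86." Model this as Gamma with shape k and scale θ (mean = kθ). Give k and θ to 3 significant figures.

k ≈ 1.35, θ ≈ 5270

For Gamma(k, scale θ): mean = kθ, variance = kθ², so CV = 1/√k.
CV = 0.86, hence k = 1/CV² = 1.35.
Then θ = mean/k = 7120/1.35 = 5270.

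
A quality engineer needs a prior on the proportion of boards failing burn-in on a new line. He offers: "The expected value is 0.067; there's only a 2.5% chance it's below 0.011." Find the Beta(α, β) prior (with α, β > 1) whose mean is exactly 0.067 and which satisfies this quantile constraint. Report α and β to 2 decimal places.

α ≈ 2.40, β ≈ 33.36

With mean 0.067 fixed, write α = 0.067s, β = 0.933s where s = α+β.
Need P(θ < 0.011) = 0.025 under Beta(0.067s, 0.933s). Normal approximation: (q−m)/√(m(1−m)/s) ≈ z_{0.025} = -1.96, so s ≈ 0.067·0.933·(-1.96)²/(0.011−0.067)² = 76.6.
At s = 76.6: P(θ<0.011) ≈ 0.001. Adjusting to match 0.025 gives s ≈ 35.75.
So α = 0.067·35.75 ≈ 2.40, β = 0.933·35.75 ≈ 33.36.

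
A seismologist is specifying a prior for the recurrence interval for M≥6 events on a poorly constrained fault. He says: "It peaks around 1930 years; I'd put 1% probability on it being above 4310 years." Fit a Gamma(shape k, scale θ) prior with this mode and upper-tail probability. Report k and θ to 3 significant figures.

Gamma(k,θ) with k>1 has mode (k−1)θ, so θ = 1930/(k−1).
Need P(X < 4310) = 0.99 with θ tied to k this way. Start at k = 2, θ = 1930: P(X<4310) ≈ 0.653.
Too low — raise k to concentrate. Iterating converges to k ≈ 8.45.
Then θ = 1930/(8.45−1) ≈ 259.

k ≈ 8.45, θ ≈ 259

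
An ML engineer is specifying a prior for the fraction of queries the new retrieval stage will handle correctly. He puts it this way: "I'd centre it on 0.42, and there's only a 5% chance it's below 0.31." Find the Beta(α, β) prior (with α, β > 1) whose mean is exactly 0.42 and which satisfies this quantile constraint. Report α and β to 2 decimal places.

α ≈ 21.78, β ≈ 30.08

With mean 0.42 fixed, write α = 0.42s, β = 0.58s where s = α+β.
Need P(θ < 0.31) = 0.05 under Beta(0.42s, 0.58s). Normal approximation: (q−m)/√(m(1−m)/s) ≈ z_{0.05} = -1.64, so s ≈ 0.42·0.58·(-1.64)²/(0.31−0.42)² = 54.5.
At s = 54.5: P(θ<0.31) ≈ 0.046. Adjusting to match 0.05 gives s ≈ 51.86.
So α = 0.42·51.86 ≈ 21.78, β = 0.58·51.86 ≈ 30.08.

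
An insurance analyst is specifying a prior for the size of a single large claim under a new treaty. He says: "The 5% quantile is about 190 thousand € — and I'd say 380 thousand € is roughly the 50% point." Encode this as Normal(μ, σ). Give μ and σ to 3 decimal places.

μ = 380.000, σ = 115.512

The p-quantile of Normal(μ,σ) is μ + z_p·σ, with z_{0.05} = -1.645 and z_{0.5} = 0.
Eliminate σ: μ = (z₂·x₁ − z₁·x₂)/(z₂ − z₁) = (0·190 − (-1.645)·380)/1.645 = 380.000.
Then σ = (x₂ − x₁)/(z₂ − z₁) = (380 − 190)/1.645 = 115.512.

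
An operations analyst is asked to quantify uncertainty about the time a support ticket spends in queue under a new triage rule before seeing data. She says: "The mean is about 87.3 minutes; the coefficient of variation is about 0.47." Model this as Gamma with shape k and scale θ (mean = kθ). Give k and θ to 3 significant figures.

For Gamma(k, scale θ): mean = kθ, variance = kθ², so CV = 1/√k.
CV = 0.47, hence k = 1/CV² = 4.53.
Then θ = mean/k = 87.3/4.53 = 19.3.

k ≈ 4.53, θ ≈ 19.3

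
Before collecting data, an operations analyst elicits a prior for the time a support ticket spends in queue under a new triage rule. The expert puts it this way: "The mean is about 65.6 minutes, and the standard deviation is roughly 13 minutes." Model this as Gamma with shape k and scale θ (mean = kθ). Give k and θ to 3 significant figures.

For Gamma(k, scale θ): mean = kθ, variance = kθ², so CV = 1/√k.
CV = SD/mean = 13/65.6 = 0.1982, hence k = 1/CV² = 25.5.
Then θ = mean/k = 65.6/25.5 = 2.58.

k ≈ 25.5, θ ≈ 2.58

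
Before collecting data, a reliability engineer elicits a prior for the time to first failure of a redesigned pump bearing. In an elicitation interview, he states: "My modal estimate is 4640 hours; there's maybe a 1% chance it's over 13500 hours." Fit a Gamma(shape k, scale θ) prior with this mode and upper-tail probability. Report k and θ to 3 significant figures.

Gamma(k,θ) with k>1 has mode (k−1)θ, so θ = 4640/(k−1).
Need P(X < 13500) = 0.99 with θ tied to k this way. Start at k = 2, θ = 4640: P(X<13500) ≈ 0.787.
Too low — raise k to concentrate. Iterating converges to k ≈ 4.98.
Then θ = 4640/(4.98−1) ≈ 1170.

k ≈ 4.98, θ ≈ 1170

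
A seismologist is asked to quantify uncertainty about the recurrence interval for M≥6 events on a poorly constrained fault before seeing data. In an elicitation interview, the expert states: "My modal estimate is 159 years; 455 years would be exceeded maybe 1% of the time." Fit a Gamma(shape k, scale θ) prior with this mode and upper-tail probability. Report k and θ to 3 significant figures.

k ≈ 5.12, θ ≈ 38.6

Gamma(k,θ) with k>1 has mode (k−1)θ, so θ = 159/(k−1).
Need P(X < 455) = 0.99 with θ tied to k this way. Start at k = 2, θ = 159: P(X<455) ≈ 0.779.
Too low — raise k to concentrate. Iterating converges to k ≈ 5.12.
Then θ = 159/(5.12−1) ≈ 38.6.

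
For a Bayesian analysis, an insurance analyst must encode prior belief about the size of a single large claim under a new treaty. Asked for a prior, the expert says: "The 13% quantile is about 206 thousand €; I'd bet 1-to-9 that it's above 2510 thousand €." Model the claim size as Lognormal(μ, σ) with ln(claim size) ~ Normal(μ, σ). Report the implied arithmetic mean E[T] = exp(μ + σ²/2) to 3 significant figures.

E[T] ≈ 1140 thousand €

If T ~ Lognormal(μ,σ) then ln T ~ Normal(μ,σ), so the p-quantile of ln T is μ + z_p·σ.
ln(206) = 5.328 and ln(2510) = 7.828; z_{0.13} = -1.126, z_{0.9} = 1.282.
σ = (7.828 − 5.328)/(1.282 − (-1.126)) = 1.038.
μ = 5.328 − (-1.126)·1.038 = 6.497.
E[T] = exp(μ + σ²/2) = exp(6.497 + 0.5390) = 1140 thousand €.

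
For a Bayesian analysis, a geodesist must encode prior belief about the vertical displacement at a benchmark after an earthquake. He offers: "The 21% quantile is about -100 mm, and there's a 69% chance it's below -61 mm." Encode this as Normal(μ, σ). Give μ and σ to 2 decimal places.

μ = -75.85, σ = 29.95

For Normal(μ,σ), the p-quantile is μ + z_p·σ. Here z_{0.21} = -0.8064, z_{0.69} = 0.4959.
So -100 = μ − 0.8064σ and -61 = μ + 0.4959σ.
Subtracting: σ = (-61 − -100)/(0.4959 − (-0.8064)) = 29.95.
Then μ = -100 − (-0.8064)·29.95 = -75.85.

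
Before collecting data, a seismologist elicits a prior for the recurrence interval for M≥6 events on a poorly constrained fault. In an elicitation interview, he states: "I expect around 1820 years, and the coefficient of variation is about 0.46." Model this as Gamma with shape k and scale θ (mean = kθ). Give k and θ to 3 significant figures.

k ≈ 4.73, θ ≈ 385

For Gamma(k, scale θ): mean = kθ, variance = kθ², so CV = 1/√k.
CV = 0.46, hence k = 1/CV² = 4.73.
Then θ = mean/k = 1820/4.73 = 385.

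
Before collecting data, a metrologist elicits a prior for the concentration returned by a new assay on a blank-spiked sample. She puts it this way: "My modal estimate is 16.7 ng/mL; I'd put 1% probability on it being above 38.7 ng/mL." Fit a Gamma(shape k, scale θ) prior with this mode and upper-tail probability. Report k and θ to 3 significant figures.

Gamma(k,θ) with k>1 has mode (k−1)θ, so θ = 16.7/(k−1).
Need P(X < 38.7) = 0.99 with θ tied to k this way. Start at k = 2, θ = 16.7: P(X<38.7) ≈ 0.673.
Too low — raise k to concentrate. Iterating converges to k ≈ 7.75.
Then θ = 16.7/(7.75−1) ≈ 2.47.

k ≈ 7.75, θ ≈ 2.47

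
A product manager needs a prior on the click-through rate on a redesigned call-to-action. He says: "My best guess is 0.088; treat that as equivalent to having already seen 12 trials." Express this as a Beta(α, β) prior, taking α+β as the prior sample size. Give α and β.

α = 1.056, β = 10.944

Under the effective-sample-size interpretation, Beta(α, β) has prior mean α/(α+β) and prior sample size α+β.
So α+β = 12 and α/(α+β) = 0.088, giving α = 0.088·12 = 1.056 and β = 12 − 1.056 = 10.944.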